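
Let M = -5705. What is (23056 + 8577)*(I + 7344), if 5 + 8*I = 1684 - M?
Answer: 261510011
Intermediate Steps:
I = 923 (I = -5/8 + (1684 - 1*(-5705))/8 = -5/8 + (1684 + 5705)/8 = -5/8 + (⅛)*7389 = -5/8 + 7389/8 = 923)
(23056 + 8577)*(I + 7344) = (23056 + 8577)*(923 + 7344) = 31633*8267 = 261510011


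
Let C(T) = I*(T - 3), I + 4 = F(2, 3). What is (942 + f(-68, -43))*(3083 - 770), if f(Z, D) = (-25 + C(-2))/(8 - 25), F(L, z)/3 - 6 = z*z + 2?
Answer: 37641762/17 ≈ 2.2142e+6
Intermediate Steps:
F(L, z) = 24 + 3*z² (F(L, z) = 18 + 3*(z*z + 2) = 18 + 3*(z² + 2) = 18 + 3*(2 + z²) = 18 + (6 + 3*z²) = 24 + 3*z²)
I = 47 (I = -4 + (24 + 3*3²) = -4 + (24 + 3*9) = -4 + (24 + 27) = -4 + 51 = 47)
C(T) = -141 + 47*T (C(T) = 47*(T - 3) = 47*(-3 + T) = -141 + 47*T)
f(Z, D) = 260/17 (f(Z, D) = (-25 + (-141 + 47*(-2)))/(8 - 25) = (-25 + (-141 - 94))/(-17) = (-25 - 235)*(-1/17) = -260*(-1/17) = 260/17)
(942 + f(-68, -43))*(3083 - 770) = (942 + 260/17)*(3083 - 770) = (16274/17)*2313 = 37641762/17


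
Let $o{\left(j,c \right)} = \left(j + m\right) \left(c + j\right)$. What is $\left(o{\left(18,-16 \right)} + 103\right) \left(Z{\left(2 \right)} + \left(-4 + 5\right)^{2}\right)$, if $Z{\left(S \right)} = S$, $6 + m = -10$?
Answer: $321$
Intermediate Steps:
$m = -16$ ($m = -6 - 10 = -16$)
$o{\left(j,c \right)} = \left(-16 + j\right) \left(c + j\right)$ ($o{\left(j,c \right)} = \left(j - 16\right) \left(c + j\right) = \left(-16 + j\right) \left(c + j\right)$)
$\left(o{\left(18,-16 \right)} + 103\right) \left(Z{\left(2 \right)} + \left(-4 + 5\right)^{2}\right) = \left(\left(18^{2} - -256 - 288 - 288\right) + 103\right) \left(2 + \left(-4 + 5\right)^{2}\right) = \left(\left(324 + 256 - 288 - 288\right) + 103\right) \left(2 + 1^{2}\right) = \left(4 + 103\right) \left(2 + 1\right) = 107 \cdot 3 = 321$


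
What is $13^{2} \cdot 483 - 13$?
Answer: $81614$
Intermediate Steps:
$13^{2} \cdot 483 - 13 = 169 \cdot 483 - 13 = 81627 - 13 = 81614$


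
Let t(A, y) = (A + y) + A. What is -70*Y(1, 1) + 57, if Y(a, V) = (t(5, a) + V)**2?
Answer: -10023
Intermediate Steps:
t(A, y) = y + 2*A
Y(a, V) = (10 + V + a)**2 (Y(a, V) = ((a + 2*5) + V)**2 = ((a + 10) + V)**2 = ((10 + a) + V)**2 = (10 + V + a)**2)
-70*Y(1, 1) + 57 = -70*(10 + 1 + 1)**2 + 57 = -70*12**2 + 57 = -70*144 + 57 = -10080 + 57 = -10023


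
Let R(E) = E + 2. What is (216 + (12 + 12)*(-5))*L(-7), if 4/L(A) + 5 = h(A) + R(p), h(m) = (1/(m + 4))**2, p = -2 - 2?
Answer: -1728/31 ≈ -55.742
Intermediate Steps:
p = -4
R(E) = 2 + E
h(m) = (4 + m)**(-2) (h(m) = (1/(4 + m))**2 = (4 + m)**(-2))
L(A) = 4/(-7 + (4 + A)**(-2)) (L(A) = 4/(-5 + ((4 + A)**(-2) + (2 - 4))) = 4/(-5 + ((4 + A)**(-2) - 2)) = 4/(-5 + (-2 + (4 + A)**(-2))) = 4/(-7 + (4 + A)**(-2)))
(216 + (12 + 12)*(-5))*L(-7) = (216 + (12 + 12)*(-5))*(4*(4 - 7)**2/(1 - 7*(4 - 7)**2)) = (216 + 24*(-5))*(4*(-3)**2/(1 - 7*(-3)**2)) = (216 - 120)*(4*9/(1 - 7*9)) = 96*(4*9/(1 - 63)) = 96*(4*9/(-62)) = 96*(4*(-1/62)*9) = 96*(-18/31) = -1728/31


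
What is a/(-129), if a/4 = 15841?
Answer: -63364/129 ≈ -491.19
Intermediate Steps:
a = 63364 (a = 4*15841 = 63364)
a/(-129) = 63364/(-129) = 63364*(-1/129) = -63364/129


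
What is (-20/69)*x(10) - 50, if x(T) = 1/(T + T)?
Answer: -3451/69 ≈ -50.014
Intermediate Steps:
x(T) = 1/(2*T)
(-20/69)*x(10) - 50 = (-20/69)*((1/2)/10) - 50 = (-20*1/69)*((1/2)*(1/10)) - 50 = -20/69*1/20 - 50 = -1/69 - 50 = -3451/69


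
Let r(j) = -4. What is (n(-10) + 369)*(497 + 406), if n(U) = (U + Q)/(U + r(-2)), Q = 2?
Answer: 333723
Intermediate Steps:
n(U) = (2 + U)/(-4 + U) (n(U) = (U + 2)/(U - 4) = (2 + U)/(-4 + U))
(n(-10) + 369)*(497 + 406) = ((2 - 10)/(-4 - 10) + 369)*(497 + 406) = (-8/(-14) + 369)*903 = (-1/14*(-8) + 369)*903 = (4/7 + 369)*903 = (2587/7)*903 = 333723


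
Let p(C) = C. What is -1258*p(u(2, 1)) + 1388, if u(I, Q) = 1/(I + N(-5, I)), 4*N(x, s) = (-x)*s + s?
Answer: 5682/5 ≈ 1136.4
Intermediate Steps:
N(x, s) = s/4 - s*x/4 (N(x, s) = ((-x)*s + s)/4 = (-s*x + s)/4 = (s - s*x)/4 = s/4 - s*x/4)
u(I, Q) = 2/(5*I) (u(I, Q) = 1/(I + I*(1 - 1*(-5))/4) = 1/(I + I*(1 + 5)/4) = 1/(I + (1/4)*I*6) = 1/(I + 3*I/2) = 1/(5*I/2) = 2/(5*I))
-1258*p(u(2, 1)) + 1388 = -2516/(5*2) + 1388 = -1258*1/5 + 1388 = -1258/5 + 1388 = 5682/5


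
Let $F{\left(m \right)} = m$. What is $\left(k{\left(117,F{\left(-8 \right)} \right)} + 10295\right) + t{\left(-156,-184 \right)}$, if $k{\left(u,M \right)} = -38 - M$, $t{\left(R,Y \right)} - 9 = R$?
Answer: $10118$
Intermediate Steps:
$t{\left(R,Y \right)} = 9 + R$
$\left(k{\left(117,F{\left(-8 \right)} \right)} + 10295\right) + t{\left(-156,-184 \right)} = \left(\left(-38 - -8\right) + 10295\right) + \left(9 - 156\right) = \left(\left(-38 + 8\right) + 10295\right) - 147 = \left(-30 + 10295\right) - 147 = 10265 - 147 = 10118$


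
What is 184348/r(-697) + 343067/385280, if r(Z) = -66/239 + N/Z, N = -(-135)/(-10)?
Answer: -23663284846970123/32961089280 ≈ -7.1792e+5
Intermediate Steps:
N = -27/2 (N = -(-135)*(-1)/10 = -15*9/10 = -27/2 ≈ -13.500)
r(Z) = -66/239 - 27/(2*Z)
184348/r(-697) + 343067/385280 = 184348/(((3/478)*(-2151 - 44*(-697))/(-697))) + 343067/385280 = 184348/(((3/478)*(-1/697)*(-2151 + 30668))) + 343067*(1/385280) = 184348/(((3/478)*(-1/697)*28517)) + 343067/385280 = 184348/(-85551/333166) + 343067/385280 = 184348*(-333166/85551) + 343067/385280 = -61418485768/85551 + 343067/385280 = -23663284846970123/32961089280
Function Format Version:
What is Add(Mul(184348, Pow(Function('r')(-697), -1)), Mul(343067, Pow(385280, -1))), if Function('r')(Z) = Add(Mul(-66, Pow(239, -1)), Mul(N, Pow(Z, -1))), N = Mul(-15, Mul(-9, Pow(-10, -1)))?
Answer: Rational(-23663284846970123, 32961089280) ≈ -7.1792e+5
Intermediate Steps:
N = Rational(-27, 2) (N = Mul(-15, Mul(-9, Rational(-1, 10))) = Mul(-15, Rational(9, 10)) = Rational(-27, 2) ≈ -13.500)
Function('r')(Z) = Add(Rational(-66, 239), Mul(Rational(-27, 2), Pow(Z, -1))) (Function('r')(Z) = Add(Mul(-66, Pow(239, -1)), Mul(Rational(-27, 2), Pow(Z, -1))) = Add(Mul(-66, Rational(1, 239)), Mul(Rational(-27, 2), Pow(Z, -1))) = Add(Rational(-66, 239), Mul(Rational(-27, 2), Pow(Z, -1))))
Add(Mul(184348, Pow(Function('r')(-697), -1)), Mul(343067, Pow(385280, -1))) = Add(Mul(184348, Pow(Mul(Rational(3, 478), Pow(-697, -1), Add(-2151, Mul(-44, -697))), -1)), Mul(343067, Pow(385280, -1))) = Add(Mul(184348, Pow(Mul(Rational(3, 478), Rational(-1, 697), Add(-2151, 30668)), -1)), Mul(343067, Rational(1, 385280))) = Add(Mul(184348, Pow(Mul(Rational(3, 478), Rational(-1, 697), 28517), -1)), Rational(343067, 385280)) = Add(Mul(184348, Pow(Rational(-85551, 333166), -1)), Rational(343067, 385280)) = Add(Mul(184348, Rational(-333166, 85551)), Rational(343067, 385280)) = Add(Rational(-61418485768, 85551), Rational(343067, 385280)) = Rational(-23663284846970123, 32961089280)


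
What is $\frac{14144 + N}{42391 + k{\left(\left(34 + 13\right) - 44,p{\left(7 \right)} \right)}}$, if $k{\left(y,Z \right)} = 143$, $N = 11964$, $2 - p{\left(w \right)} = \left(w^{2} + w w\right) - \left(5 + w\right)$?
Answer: $\frac{13054}{21267} \approx 0.61381$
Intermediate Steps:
$p{\left(w \right)} = 7 + w - 2 w^{2}$ ($p{\left(w \right)} = 2 - \left(\left(w^{2} + w w\right) - \left(5 + w\right)\right) = 2 - \left(\left(w^{2} + w^{2}\right) - \left(5 + w\right)\right) = 2 - \left(2 w^{2} - \left(5 + w\right)\right) = 2 - \left(-5 - w + 2 w^{2}\right) = 2 + \left(5 + w - 2 w^{2}\right) = 7 + w - 2 w^{2}$)
$\frac{14144 + N}{42391 + k{\left(\left(34 + 13\right) - 44,p{\left(7 \right)} \right)}} = \frac{14144 + 11964}{42391 + 143} = \frac{26108}{42534} = 26108 \cdot \frac{1}{42534} = \frac{13054}{21267}$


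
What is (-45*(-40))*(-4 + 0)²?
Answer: 28800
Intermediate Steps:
(-45*(-40))*(-4 + 0)² = 1800*(-4)² = 1800*16 = 28800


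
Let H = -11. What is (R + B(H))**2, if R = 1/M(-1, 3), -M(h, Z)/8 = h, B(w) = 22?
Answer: 31329/64 ≈ 489.52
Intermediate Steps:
M(h, Z) = -8*h
R = 1/8 (R = 1/(-8*(-1)) = 1/8 ≈ 0.12500)
(R + B(H))**2 = (1/8 + 22)**2 = (177/8)**2 = 31329/64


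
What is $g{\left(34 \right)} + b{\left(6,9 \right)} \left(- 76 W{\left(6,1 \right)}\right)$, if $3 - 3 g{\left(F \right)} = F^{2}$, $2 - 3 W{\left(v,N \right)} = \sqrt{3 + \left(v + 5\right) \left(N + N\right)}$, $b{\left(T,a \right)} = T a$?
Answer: $\frac{11159}{3} \approx 3719.7$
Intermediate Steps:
$W{\left(v,N \right)} = \frac{2}{3} - \frac{\sqrt{3 + 2 N \left(5 + v\right)}}{3}$ ($W{\left(v,N \right)} = \frac{2}{3} - \frac{\sqrt{3 + \left(v + 5\right) \left(N + N\right)}}{3} = \frac{2}{3} - \frac{\sqrt{3 + \left(5 + v\right) 2 N}}{3} = \frac{2}{3} - \frac{\sqrt{3 + 2 N \left(5 + v\right)}}{3}$)
$g{\left(F \right)} = 1 - \frac{F^{2}}{3}$
$g{\left(34 \right)} + b{\left(6,9 \right)} \left(- 76 W{\left(6,1 \right)}\right) = \left(1 - \frac{34^{2}}{3}\right) + 6 \cdot 9 \left(- 76 \left(\frac{2}{3} - \frac{\sqrt{3 + 10 \cdot 1 + 2 \cdot 1 \cdot 6}}{3}\right)\right) = \left(1 - \frac{1156}{3}\right) + 54 \left(- 76 \left(\frac{2}{3} - \frac{\sqrt{3 + 10 + 12}}{3}\right)\right) = \left(1 - \frac{1156}{3}\right) + 54 \left(- 76 \left(\frac{2}{3} - \frac{\sqrt{25}}{3}\right)\right) = - \frac{1153}{3} + 54 \left(- 76 \left(\frac{2}{3} - \frac{5}{3}\right)\right) = - \frac{1153}{3} + 54 \left(\left(-76\right) \left(-1\right)\right) = - \frac{1153}{3} + 54 \cdot 76 = - \frac{1153}{3} + 4104 = \frac{11159}{3}$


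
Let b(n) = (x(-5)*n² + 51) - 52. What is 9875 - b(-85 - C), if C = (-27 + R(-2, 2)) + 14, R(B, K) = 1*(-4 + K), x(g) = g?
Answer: 34376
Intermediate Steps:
R(B, K) = -4 + K
C = -15 (C = (-27 + (-4 + 2)) + 14 = (-27 - 2) + 14 = -29 + 14 = -15)
b(n) = -1 - 5*n² (b(n) = (-5*n² + 51) - 52 = (51 - 5*n²) - 52 = -1 - 5*n²)
9875 - b(-85 - C) = 9875 - (-1 - 5*(-85 - 1*(-15))²) = 9875 - (-1 - 5*(-85 + 15)²) = 9875 - (-1 - 5*(-70)²) = 9875 - (-1 - 5*4900) = 9875 - (-1 - 24500) = 9875 - 1*(-24501) = 9875 + 24501 = 34376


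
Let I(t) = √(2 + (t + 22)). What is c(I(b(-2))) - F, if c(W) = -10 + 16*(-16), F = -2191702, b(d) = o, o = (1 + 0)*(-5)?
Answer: 2191436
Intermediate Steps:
o = -5 (o = 1*(-5) = -5)
b(d) = -5
I(t) = √(24 + t) (I(t) = √(2 + (22 + t)) = √(24 + t))
c(W) = -266 (c(W) = -10 - 256 = -266)
c(I(b(-2))) - F = -266 - 1*(-2191702) = -266 + 2191702 = 2191436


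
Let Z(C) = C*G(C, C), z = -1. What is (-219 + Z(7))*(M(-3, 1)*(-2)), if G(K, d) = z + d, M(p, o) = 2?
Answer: 708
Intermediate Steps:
G(K, d) = -1 + d
Z(C) = C*(-1 + C)
(-219 + Z(7))*(M(-3, 1)*(-2)) = (-219 + 7*(-1 + 7))*(2*(-2)) = (-219 + 7*6)*(-4) = (-219 + 42)*(-4) = -177*(-4) = 708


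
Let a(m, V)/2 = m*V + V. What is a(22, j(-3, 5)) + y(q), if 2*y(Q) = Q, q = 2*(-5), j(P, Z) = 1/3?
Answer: 31/3 ≈ 10.333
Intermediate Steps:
j(P, Z) = ⅓
q = -10
y(Q) = Q/2
a(m, V) = 2*V + 2*V*m (a(m, V) = 2*(m*V + V) = 2*(V*m + V) = 2*(V + V*m) = 2*V + 2*V*m)
a(22, j(-3, 5)) + y(q) = 2*(⅓)*(1 + 22) + (½)*(-10) = 2*(⅓)*23 - 5 = 46/3 - 5 = 31/3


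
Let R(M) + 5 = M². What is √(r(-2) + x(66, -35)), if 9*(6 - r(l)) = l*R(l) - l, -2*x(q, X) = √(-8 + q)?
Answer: √(200 - 18*√58)/6 ≈ 1.3220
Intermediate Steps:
x(q, X) = -√(-8 + q)/2
R(M) = -5 + M²
r(l) = 6 + l/9 - l*(-5 + l²)/9 (r(l) = 6 - (l*(-5 + l²) - l)/9 = 6 - (-l + l*(-5 + l²))/9 = 6 + (l/9 - l*(-5 + l²)/9) = 6 + l/9 - l*(-5 + l²)/9)
√(r(-2) + x(66, -35)) = √((6 - ⅑*(-2)³ + (⅔)*(-2)) - √(-8 + 66)/2) = √((6 - ⅑*(-8) - 4/3) - √58/2) = √((6 + 8/9 - 4/3) - √58/2) = √(50/9 - √58/2)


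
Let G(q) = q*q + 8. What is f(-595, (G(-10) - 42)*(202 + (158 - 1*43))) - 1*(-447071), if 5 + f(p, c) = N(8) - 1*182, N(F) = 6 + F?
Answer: 446898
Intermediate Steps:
G(q) = 8 + q**2 (G(q) = q**2 + 8 = 8 + q**2)
f(p, c) = -173 (f(p, c) = -5 + ((6 + 8) - 1*182) = -5 + (14 - 182) = -5 - 168 = -173)
f(-595, (G(-10) - 42)*(202 + (158 - 1*43))) - 1*(-447071) = -173 - 1*(-447071) = -173 + 447071 = 446898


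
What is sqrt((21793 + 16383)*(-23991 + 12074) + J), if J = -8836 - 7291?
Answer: I*sqrt(454959519) ≈ 21330.0*I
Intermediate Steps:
J = -16127
sqrt((21793 + 16383)*(-23991 + 12074) + J) = sqrt((21793 + 16383)*(-23991 + 12074) - 16127) = sqrt(38176*(-11917) - 16127) = sqrt(-454943392 - 16127) = sqrt(-454959519) = I*sqrt(454959519)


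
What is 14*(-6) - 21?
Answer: -105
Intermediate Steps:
14*(-6) - 21 = -84 - 21 = -105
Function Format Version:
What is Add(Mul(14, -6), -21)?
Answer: -105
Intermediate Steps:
Add(Mul(14, -6), -21) = Add(-84, -21) = -105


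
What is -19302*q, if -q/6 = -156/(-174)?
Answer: 3011112/29 ≈ 1.0383e+5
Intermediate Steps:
q = -156/29 (q = -(-936)/(-174) = -(-936)*(-1)/174 = -6*26/29 = -156/29 ≈ -5.3793)
-19302*q = -19302*(-156/29) = 3011112/29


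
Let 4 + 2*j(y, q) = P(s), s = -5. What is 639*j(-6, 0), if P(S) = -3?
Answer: -4473/2 ≈ -2236.5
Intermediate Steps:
j(y, q) = -7/2 (j(y, q) = -2 + (½)*(-3) = -2 - 3/2 = -7/2)
639*j(-6, 0) = 639*(-7/2) = -4473/2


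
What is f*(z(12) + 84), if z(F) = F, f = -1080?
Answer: -103680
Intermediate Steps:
f*(z(12) + 84) = -1080*(12 + 84) = -1080*96 = -103680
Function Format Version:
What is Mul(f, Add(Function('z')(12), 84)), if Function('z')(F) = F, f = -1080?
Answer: -103680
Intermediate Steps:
Mul(f, Add(Function('z')(12), 84)) = Mul(-1080, Add(12, 84)) = Mul(-1080, 96) = -103680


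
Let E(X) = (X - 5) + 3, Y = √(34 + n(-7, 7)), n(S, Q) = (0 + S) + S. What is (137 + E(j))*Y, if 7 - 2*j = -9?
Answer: 286*√5 ≈ 639.52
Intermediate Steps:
j = 8 (j = 7/2 - ½*(-9) = 7/2 + 9/2 = 8)
n(S, Q) = 2*S (n(S, Q) = S + S = 2*S)
Y = 2*√5 (Y = √(34 + 2*(-7)) = √(34 - 14) = √20 = 2*√5 ≈ 4.4721)
E(X) = -2 + X (E(X) = (-5 + X) + 3 = -2 + X)
(137 + E(j))*Y = (137 + (-2 + 8))*(2*√5) = (137 + 6)*(2*√5) = 143*(2*√5) = 286*√5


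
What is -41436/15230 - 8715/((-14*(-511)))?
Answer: -30654471/7782530 ≈ -3.9389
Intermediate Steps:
-41436/15230 - 8715/((-14*(-511))) = -41436*1/15230 - 8715/7154 = -20718/7615 - 8715*1/7154 = -20718/7615 - 1245/1022 = -30654471/7782530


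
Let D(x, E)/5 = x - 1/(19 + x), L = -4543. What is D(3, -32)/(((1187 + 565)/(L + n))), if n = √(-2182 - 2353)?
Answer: -134225/3504 + 325*I*√4535/38544 ≈ -38.306 + 0.56783*I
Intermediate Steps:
D(x, E) = -5/(19 + x) + 5*x (D(x, E) = 5*(x - 1/(19 + x)) = -5/(19 + x) + 5*x)
n = I*√4535 (n = √(-4535) = I*√4535 ≈ 67.342*I)
D(3, -32)/(((1187 + 565)/(L + n))) = (5*(-1 + 3² + 19*3)/(19 + 3))/(((1187 + 565)/(-4543 + I*√4535))) = (5*(-1 + 9 + 57)/22)/((1752/(-4543 + I*√4535))) = (5*(1/22)*65)*(-4543/1752 + I*√4535/1752) = 325*(-4543/1752 + I*√4535/1752)/22 = -134225/3504 + 325*I*√4535/38544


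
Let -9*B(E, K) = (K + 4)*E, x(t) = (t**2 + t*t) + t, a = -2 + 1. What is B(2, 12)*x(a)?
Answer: -32/9 ≈ -3.5556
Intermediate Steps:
a = -1
x(t) = t + 2*t**2 (x(t) = (t**2 + t**2) + t = 2*t**2 + t = t + 2*t**2)
B(E, K) = -E*(4 + K)/9 (B(E, K) = -(K + 4)*E/9 = -(4 + K)*E/9 = -E*(4 + K)/9)
B(2, 12)*x(a) = (-1/9*2*(4 + 12))*(-(1 + 2*(-1))) = (-1/9*2*16)*(-(1 - 2)) = -(-32)*(-1)/9 = -32/9*1 = -32/9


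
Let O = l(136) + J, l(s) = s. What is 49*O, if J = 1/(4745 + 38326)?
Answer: 5857657/879 ≈ 6664.0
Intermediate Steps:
J = 1/43071 ≈ 2.3217e-5
O = 5857657/43071 (O = 136 + 1/43071 = 5857657/43071 ≈ 136.00)
49*O = 49*(5857657/43071) = 5857657/879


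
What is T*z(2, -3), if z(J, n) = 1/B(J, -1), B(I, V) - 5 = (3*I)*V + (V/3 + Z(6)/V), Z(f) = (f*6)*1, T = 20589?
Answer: -61767/112 ≈ -551.49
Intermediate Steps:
Z(f) = 6*f (Z(f) = (6*f)*1 = 6*f)
B(I, V) = 5 + 36/V + V/3 + 3*I*V (B(I, V) = 5 + ((3*I)*V + (V/3 + (6*6)/V)) = 5 + (3*I*V + (V*(⅓) + 36/V)) = 5 + (3*I*V + (V/3 + 36/V)) = 5 + (3*I*V + (36/V + V/3)) = 5 + (36/V + V/3 + 3*I*V) = 5 + 36/V + V/3 + 3*I*V)
z(J, n) = 1/(-94/3 - 3*J) (z(J, n) = 1/(5 + 36/(-1) + (⅓)*(-1) + 3*J*(-1)) = 1/(5 + 36*(-1) - ⅓ - 3*J) = 1/(5 - 36 - ⅓ - 3*J) = 1/(-94/3 - 3*J))
T*z(2, -3) = 20589*(3/(-94 - 9*2)) = 20589*(3/(-94 - 18)) = 20589*(3/(-112)) = 20589*(3*(-1/112)) = 20589*(-3/112) = -61767/112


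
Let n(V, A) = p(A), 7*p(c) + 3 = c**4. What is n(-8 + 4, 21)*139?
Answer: 27032442/7 ≈ 3.8618e+6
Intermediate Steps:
p(c) = -3/7 + c**4/7
n(V, A) = -3/7 + A**4/7
n(-8 + 4, 21)*139 = (-3/7 + (1/7)*21**4)*139 = (-3/7 + (1/7)*194481)*139 = (-3/7 + 27783)*139 = (194478/7)*139 = 27032442/7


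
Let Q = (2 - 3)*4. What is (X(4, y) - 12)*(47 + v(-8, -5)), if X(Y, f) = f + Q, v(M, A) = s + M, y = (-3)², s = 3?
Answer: -294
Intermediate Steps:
y = 9
Q = -4 (Q = -1*4 = -4)
v(M, A) = 3 + M
X(Y, f) = -4 + f (X(Y, f) = f - 4 = -4 + f)
(X(4, y) - 12)*(47 + v(-8, -5)) = ((-4 + 9) - 12)*(47 + (3 - 8)) = (5 - 12)*(47 - 5) = -7*42 = -294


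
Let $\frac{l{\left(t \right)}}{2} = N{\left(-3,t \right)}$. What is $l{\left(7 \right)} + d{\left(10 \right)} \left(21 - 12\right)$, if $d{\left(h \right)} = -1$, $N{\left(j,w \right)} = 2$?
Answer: $-5$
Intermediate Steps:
$l{\left(t \right)} = 4$ ($l{\left(t \right)} = 2 \cdot 2 = 4$)
$l{\left(7 \right)} + d{\left(10 \right)} \left(21 - 12\right) = 4 - \left(21 - 12\right) = 4 - 9 = -5$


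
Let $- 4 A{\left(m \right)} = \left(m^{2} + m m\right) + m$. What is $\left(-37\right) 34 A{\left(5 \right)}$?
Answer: $\frac{34595}{2} \approx 17298.0$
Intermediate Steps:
$A{\left(m \right)} = - \frac{m^{2}}{2} - \frac{m}{4}$ ($A{\left(m \right)} = - \frac{\left(m^{2} + m m\right) + m}{4} = - \frac{\left(m^{2} + m^{2}\right) + m}{4} = - \frac{2 m^{2} + m}{4} = - \frac{m + 2 m^{2}}{4} = - \frac{m^{2}}{2} - \frac{m}{4}$)
$\left(-37\right) 34 A{\left(5 \right)} = \left(-37\right) 34 \left(\left(- \frac{1}{4}\right) 5 \left(1 + 2 \cdot 5\right)\right) = - 1258 \left(\left(- \frac{1}{4}\right) 5 \left(1 + 10\right)\right) = - 1258 \left(\left(- \frac{1}{4}\right) 5 \cdot 11\right) = \left(-1258\right) \left(- \frac{55}{4}\right) = \frac{34595}{2}$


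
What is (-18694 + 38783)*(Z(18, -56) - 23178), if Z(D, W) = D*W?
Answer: -485872554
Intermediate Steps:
(-18694 + 38783)*(Z(18, -56) - 23178) = (-18694 + 38783)*(18*(-56) - 23178) = 20089*(-1008 - 23178) = 20089*(-24186) = -485872554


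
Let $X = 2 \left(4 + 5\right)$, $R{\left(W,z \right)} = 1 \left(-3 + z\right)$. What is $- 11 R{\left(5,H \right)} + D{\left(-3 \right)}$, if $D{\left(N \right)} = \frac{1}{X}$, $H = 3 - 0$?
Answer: $\frac{1}{18} \approx 0.055556$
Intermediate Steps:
$H = 3$ ($H = 3 + 0 = 3$)
$R{\left(W,z \right)} = -3 + z$
$X = 18$ ($X = 2 \cdot 9 = 18$)
$D{\left(N \right)} = \frac{1}{18}$
$- 11 R{\left(5,H \right)} + D{\left(-3 \right)} = - 11 \left(-3 + 3\right) + \frac{1}{18} = \left(-11\right) 0 + \frac{1}{18} = 0 + \frac{1}{18} = \frac{1}{18}$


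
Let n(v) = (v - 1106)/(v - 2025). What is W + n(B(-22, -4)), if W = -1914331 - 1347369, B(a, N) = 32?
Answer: -6500567026/1993 ≈ -3.2617e+6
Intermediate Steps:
W = -3261700
n(v) = (-1106 + v)/(-2025 + v)
W + n(B(-22, -4)) = -3261700 + (-1106 + 32)/(-2025 + 32) = -3261700 - 1074/(-1993) = -3261700 - 1/1993*(-1074) = -3261700 + 1074/1993 = -6500567026/1993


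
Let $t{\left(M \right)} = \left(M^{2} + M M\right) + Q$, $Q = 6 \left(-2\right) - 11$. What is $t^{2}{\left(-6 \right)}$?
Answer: $2401$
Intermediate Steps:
$Q = -23$ ($Q = -12 - 11 = -23$)
$t{\left(M \right)} = -23 + 2 M^{2}$ ($t{\left(M \right)} = \left(M^{2} + M M\right) - 23 = \left(M^{2} + M^{2}\right) - 23 = 2 M^{2} - 23 = -23 + 2 M^{2}$)
$t^{2}{\left(-6 \right)} = \left(-23 + 2 \left(-6\right)^{2}\right)^{2} = \left(-23 + 2 \cdot 36\right)^{2} = \left(-23 + 72\right)^{2} = 49^{2} = 2401$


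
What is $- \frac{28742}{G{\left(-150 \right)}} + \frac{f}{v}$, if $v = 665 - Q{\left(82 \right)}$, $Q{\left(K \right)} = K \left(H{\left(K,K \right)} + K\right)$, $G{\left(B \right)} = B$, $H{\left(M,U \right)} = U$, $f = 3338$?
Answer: $\frac{61151381}{319575} \approx 191.35$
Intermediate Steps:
$Q{\left(K \right)} = 2 K^{2}$ ($Q{\left(K \right)} = K \left(K + K\right) = K 2 K = 2 K^{2}$)
$v = -12783$ ($v = 665 - 2 \cdot 82^{2} = 665 - 2 \cdot 6724 = 665 - 13448 = -12783$)
$- \frac{28742}{G{\left(-150 \right)}} + \frac{f}{v} = - \frac{28742}{-150} + \frac{3338}{-12783} = \left(-28742\right) \left(- \frac{1}{150}\right) + 3338 \left(- \frac{1}{12783}\right) = \frac{14371}{75} - \frac{3338}{12783} = \frac{61151381}{319575}$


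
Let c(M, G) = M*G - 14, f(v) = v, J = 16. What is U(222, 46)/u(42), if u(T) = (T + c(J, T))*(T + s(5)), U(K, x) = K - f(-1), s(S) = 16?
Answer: 223/40600 ≈ 0.0054926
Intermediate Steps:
c(M, G) = -14 + G*M (c(M, G) = G*M - 14 = -14 + G*M)
U(K, x) = 1 + K (U(K, x) = K - 1*(-1) = K + 1 = 1 + K)
u(T) = (-14 + 17*T)*(16 + T) (u(T) = (T + (-14 + T*16))*(T + 16) = (T + (-14 + 16*T))*(16 + T) = (-14 + 17*T)*(16 + T))
U(222, 46)/u(42) = (1 + 222)/(-224 + 17*42² + 258*42) = 223/(-224 + 17*1764 + 10836) = 223/(-224 + 29988 + 10836) = 223/40600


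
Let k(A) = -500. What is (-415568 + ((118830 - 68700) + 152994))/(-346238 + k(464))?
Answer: 106222/173369 ≈ 0.61269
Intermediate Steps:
(-415568 + ((118830 - 68700) + 152994))/(-346238 + k(464)) = (-415568 + ((118830 - 68700) + 152994))/(-346238 - 500) = (-415568 + (50130 + 152994))/(-346738) = (-415568 + 203124)*(-1/346738) = -212444*(-1/346738) = 106222/173369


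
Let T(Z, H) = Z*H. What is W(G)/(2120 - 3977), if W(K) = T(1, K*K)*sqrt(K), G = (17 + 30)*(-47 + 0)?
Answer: -229345007*I/1857 ≈ -1.235e+5*I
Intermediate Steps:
T(Z, H) = H*Z
G = -2209 (G = 47*(-47) = -2209)
W(K) = K**(5/2) (W(K) = ((K*K)*1)*sqrt(K) = (K**2*1)*sqrt(K) = K**2*sqrt(K) = K**(5/2))
W(G)/(2120 - 3977) = (-2209)**(5/2)/(2120 - 3977) = (229345007*I)/(-1857) = (229345007*I)*(-1/1857) = -229345007*I/1857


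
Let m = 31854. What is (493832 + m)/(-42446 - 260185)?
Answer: -75098/43233 ≈ -1.7371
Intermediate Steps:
(493832 + m)/(-42446 - 260185) = (493832 + 31854)/(-42446 - 260185) = 525686/(-302631) = 525686*(-1/302631) = -75098/43233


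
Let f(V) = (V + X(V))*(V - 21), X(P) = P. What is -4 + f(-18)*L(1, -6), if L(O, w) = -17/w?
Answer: 3974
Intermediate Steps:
f(V) = 2*V*(-21 + V) (f(V) = (V + V)*(V - 21) = (2*V)*(-21 + V) = 2*V*(-21 + V))
-4 + f(-18)*L(1, -6) = -4 + (2*(-18)*(-21 - 18))*(-17/(-6)) = -4 + (2*(-18)*(-39))*(-17*(-⅙)) = -4 + 1404*(17/6) = -4 + 3978 = 3974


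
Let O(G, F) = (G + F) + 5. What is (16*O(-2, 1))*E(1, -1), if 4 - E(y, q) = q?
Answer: 320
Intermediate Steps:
O(G, F) = 5 + F + G (O(G, F) = (F + G) + 5 = 5 + F + G)
E(y, q) = 4 - q
(16*O(-2, 1))*E(1, -1) = (16*(5 + 1 - 2))*(4 - 1*(-1)) = (16*4)*(4 + 1) = 64*5 = 320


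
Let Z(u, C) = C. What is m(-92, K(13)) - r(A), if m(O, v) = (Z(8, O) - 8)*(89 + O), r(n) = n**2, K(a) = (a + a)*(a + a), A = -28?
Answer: -484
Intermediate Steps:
K(a) = 4*a**2 (K(a) = (2*a)*(2*a) = 4*a**2)
m(O, v) = (-8 + O)*(89 + O) (m(O, v) = (O - 8)*(89 + O) = (-8 + O)*(89 + O))
m(-92, K(13)) - r(A) = (-712 + (-92)**2 + 81*(-92)) - 1*(-28)**2 = (-712 + 8464 - 7452) - 1*784 = 300 - 784 = -484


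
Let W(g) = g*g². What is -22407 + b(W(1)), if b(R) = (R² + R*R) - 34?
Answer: -22439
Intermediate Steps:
W(g) = g³
b(R) = -34 + 2*R² (b(R) = (R² + R²) - 34 = 2*R² - 34 = -34 + 2*R²)
-22407 + b(W(1)) = -22407 + (-34 + 2*(1³)²) = -22407 + (-34 + 2*1²) = -22407 + (-34 + 2*1) = -22407 + (-34 + 2) = -22407 - 32 = -22439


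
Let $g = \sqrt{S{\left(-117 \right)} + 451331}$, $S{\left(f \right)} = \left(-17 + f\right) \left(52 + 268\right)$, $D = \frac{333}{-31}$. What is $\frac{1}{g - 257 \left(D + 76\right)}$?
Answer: $- \frac{16117241}{269914926510} - \frac{961 \sqrt{408451}}{269914926510} \approx -6.1988 \cdot 10^{-5}$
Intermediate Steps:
$D = - \frac{333}{31}$ ($D = 333 \left(- \frac{1}{31}\right) = - \frac{333}{31} \approx -10.742$)
$S{\left(f \right)} = -5440 + 320 f$ ($S{\left(f \right)} = \left(-17 + f\right) 320 = -5440 + 320 f$)
$g = \sqrt{408451}$ ($g = \sqrt{\left(-5440 + 320 \left(-117\right)\right) + 451331} = \sqrt{\left(-5440 - 37440\right) + 451331} = \sqrt{-42880 + 451331} = \sqrt{408451} \approx 639.1$)
$\frac{1}{g - 257 \left(D + 76\right)} = \frac{1}{\sqrt{408451} - 257 \left(- \frac{333}{31} + 76\right)} = \frac{1}{\sqrt{408451} - \frac{519911}{31}} = \frac{1}{- \frac{519911}{31} + \sqrt{408451}}$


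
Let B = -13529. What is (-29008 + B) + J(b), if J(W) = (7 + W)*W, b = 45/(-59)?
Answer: -148087857/3481 ≈ -42542.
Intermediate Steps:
b = -45/59 (b = 45*(-1/59) = -45/59 ≈ -0.76271)
J(W) = W*(7 + W)
(-29008 + B) + J(b) = (-29008 - 13529) - 45*(7 - 45/59)/59 = -42537 - 45/59*368/59 = -42537 - 16560/3481 = -148087857/3481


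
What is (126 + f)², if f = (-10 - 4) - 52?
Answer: 3600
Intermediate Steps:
f = -66 (f = -14 - 52 = -66)
(126 + f)² = (126 - 66)² = 60² = 3600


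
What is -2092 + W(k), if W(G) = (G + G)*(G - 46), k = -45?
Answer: 6098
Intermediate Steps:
W(G) = 2*G*(-46 + G) (W(G) = (2*G)*(-46 + G) = 2*G*(-46 + G))
-2092 + W(k) = -2092 + 2*(-45)*(-46 - 45) = -2092 + 2*(-45)*(-91) = -2092 + 8190 = 6098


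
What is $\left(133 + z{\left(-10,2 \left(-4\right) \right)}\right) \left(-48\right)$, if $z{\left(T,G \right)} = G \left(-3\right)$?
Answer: $-7536$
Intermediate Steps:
$z{\left(T,G \right)} = - 3 G$
$\left(133 + z{\left(-10,2 \left(-4\right) \right)}\right) \left(-48\right) = \left(133 - 3 \cdot 2 \left(-4\right)\right) \left(-48\right) = \left(133 - -24\right) \left(-48\right) = \left(133 + 24\right) \left(-48\right) = 157 \left(-48\right) = -7536$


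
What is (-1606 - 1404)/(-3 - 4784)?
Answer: 3010/4787 ≈ 0.62879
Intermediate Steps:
(-1606 - 1404)/(-3 - 4784) = -3010/(-4787) = -3010*(-1/4787) = 3010/4787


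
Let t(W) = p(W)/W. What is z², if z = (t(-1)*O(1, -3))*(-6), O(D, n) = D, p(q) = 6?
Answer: 1296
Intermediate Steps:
t(W) = 6/W
z = 36 (z = ((6/(-1))*1)*(-6) = ((6*(-1))*1)*(-6) = -6*1*(-6) = -6*(-6) = 36)
z² = 36² = 1296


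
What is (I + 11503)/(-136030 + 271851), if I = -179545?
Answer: -24006/19403 ≈ -1.2372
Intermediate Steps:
(I + 11503)/(-136030 + 271851) = (-179545 + 11503)/(-136030 + 271851) = -168042/135821 = -168042*1/135821 = -24006/19403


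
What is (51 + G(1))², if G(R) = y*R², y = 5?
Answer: 3136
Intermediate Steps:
G(R) = 5*R²
(51 + G(1))² = (51 + 5*1²)² = (51 + 5*1)² = (51 + 5)² = 56² = 3136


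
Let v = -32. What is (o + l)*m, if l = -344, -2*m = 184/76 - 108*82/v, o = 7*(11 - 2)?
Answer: 5961977/152 ≈ 39224.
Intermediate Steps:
o = 63 (o = 7*9 = 63)
m = -21217/152 (m = -(184/76 - 108/((-32/82)))/2 = -(184*(1/76) - 108/((-32*1/82)))/2 = -(46/19 - 108/(-16/41))/2 = -(46/19 - 108*(-41/16))/2 = -(46/19 + 1107/4)/2 = -½*21217/76 = -21217/152 ≈ -139.59)
(o + l)*m = (63 - 344)*(-21217/152) = -281*(-21217/152) = 5961977/152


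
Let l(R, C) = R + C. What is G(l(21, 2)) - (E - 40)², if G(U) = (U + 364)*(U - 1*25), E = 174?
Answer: -18730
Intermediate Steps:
l(R, C) = C + R
G(U) = (-25 + U)*(364 + U) (G(U) = (364 + U)*(U - 25) = (364 + U)*(-25 + U) = (-25 + U)*(364 + U))
G(l(21, 2)) - (E - 40)² = (-9100 + (2 + 21)² + 339*(2 + 21)) - (174 - 40)² = (-9100 + 23² + 339*23) - 1*134² = (-9100 + 529 + 7797) - 1*17956 = -774 - 17956 = -18730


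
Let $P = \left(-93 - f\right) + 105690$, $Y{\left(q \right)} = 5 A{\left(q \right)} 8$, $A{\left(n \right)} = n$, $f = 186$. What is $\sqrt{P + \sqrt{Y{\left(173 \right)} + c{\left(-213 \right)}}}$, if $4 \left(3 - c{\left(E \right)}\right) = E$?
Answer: $\frac{\sqrt{421644 + 2 \sqrt{27905}}}{2} \approx 324.8$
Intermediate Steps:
$c{\left(E \right)} = 3 - \frac{E}{4}$
$Y{\left(q \right)} = 40 q$ ($Y{\left(q \right)} = 5 q 8 = 40 q$)
$P = 105411$ ($P = \left(-93 - 186\right) + 105690 = -279 + 105690 = 105411$)
$\sqrt{P + \sqrt{Y{\left(173 \right)} + c{\left(-213 \right)}}} = \sqrt{105411 + \sqrt{40 \cdot 173 + \left(3 - - \frac{213}{4}\right)}} = \sqrt{105411 + \sqrt{6920 + \left(3 + \frac{213}{4}\right)}} = \sqrt{105411 + \sqrt{6920 + \frac{225}{4}}} = \sqrt{105411 + \sqrt{\frac{27905}{4}}} = \sqrt{105411 + \frac{\sqrt{27905}}{2}}$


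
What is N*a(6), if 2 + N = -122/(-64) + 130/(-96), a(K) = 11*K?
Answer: -1529/16 ≈ -95.563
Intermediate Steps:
N = -139/96 (N = -2 + (-122/(-64) + 130/(-96)) = -2 + (-122*(-1/64) + 130*(-1/96)) = -2 + (61/32 - 65/48) = -2 + 53/96 = -139/96 ≈ -1.4479)
N*a(6) = -1529*6/96 = -139/96*66 = -1529/16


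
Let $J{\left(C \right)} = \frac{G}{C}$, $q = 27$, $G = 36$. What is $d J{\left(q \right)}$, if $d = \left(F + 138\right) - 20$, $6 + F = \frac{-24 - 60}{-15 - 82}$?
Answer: $\frac{43792}{291} \approx 150.49$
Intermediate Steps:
$F = - \frac{498}{97}$ ($F = -6 + \frac{-24 - 60}{-15 - 82} = -6 - \frac{84}{-97} = -6 - - \frac{84}{97} = -6 + \frac{84}{97} = - \frac{498}{97} \approx -5.134$)
$d = \frac{10948}{97}$ ($d = \left(- \frac{498}{97} + 138\right) - 20 = \frac{12888}{97} - 20 = \frac{10948}{97} \approx 112.87$)
$J{\left(C \right)} = \frac{36}{C}$
$d J{\left(q \right)} = \frac{10948 \cdot \frac{36}{27}}{97} = \frac{10948 \cdot 36 \cdot \frac{1}{27}}{97} = \frac{10948}{97} \cdot \frac{4}{3} = \frac{43792}{291}$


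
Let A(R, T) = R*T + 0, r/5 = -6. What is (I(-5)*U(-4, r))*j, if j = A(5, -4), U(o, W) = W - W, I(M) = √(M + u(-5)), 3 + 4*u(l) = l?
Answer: 0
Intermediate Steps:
r = -30 (r = 5*(-6) = -30)
u(l) = -¾ + l/4
A(R, T) = R*T
I(M) = √(-2 + M) (I(M) = √(M + (-¾ + (¼)*(-5))) = √(M + (-¾ - 5/4)) = √(M - 2) = √(-2 + M))
U(o, W) = 0
j = -20 (j = 5*(-4) = -20)
(I(-5)*U(-4, r))*j = (√(-2 - 5)*0)*(-20) = (√(-7)*0)*(-20) = ((I*√7)*0)*(-20) = 0*(-20) = 0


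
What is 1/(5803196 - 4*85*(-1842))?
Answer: 1/6429476 ≈ 1.5553e-7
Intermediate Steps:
1/(5803196 - 4*85*(-1842)) = 1/(5803196 - 340*(-1842)) = 1/(5803196 + 626280) = 1/6429476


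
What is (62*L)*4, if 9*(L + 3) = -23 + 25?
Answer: -6200/9 ≈ -688.89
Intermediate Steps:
L = -25/9 (L = -3 + (-23 + 25)/9 = -3 + (⅑)*2 = -3 + 2/9 = -25/9 ≈ -2.7778)
(62*L)*4 = (62*(-25/9))*4 = -1550/9*4 = -6200/9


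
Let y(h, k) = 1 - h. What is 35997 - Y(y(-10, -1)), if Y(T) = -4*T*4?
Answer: 36173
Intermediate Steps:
Y(T) = -16*T
35997 - Y(y(-10, -1)) = 35997 - (-16)*(1 - 1*(-10)) = 35997 - (-16)*(1 + 10) = 35997 - (-16)*11 = 35997 - 1*(-176) = 35997 + 176 = 36173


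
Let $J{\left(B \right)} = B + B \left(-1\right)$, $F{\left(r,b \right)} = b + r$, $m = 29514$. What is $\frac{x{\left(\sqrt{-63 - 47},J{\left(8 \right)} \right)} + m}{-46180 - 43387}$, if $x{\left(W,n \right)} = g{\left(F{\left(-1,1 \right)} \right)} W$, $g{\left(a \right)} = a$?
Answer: $- \frac{29514}{89567} \approx -0.32952$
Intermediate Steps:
$J{\left(B \right)} = 0$ ($J{\left(B \right)} = B - B = 0$)
$x{\left(W,n \right)} = 0$ ($x{\left(W,n \right)} = \left(1 - 1\right) W = 0 W = 0$)
$\frac{x{\left(\sqrt{-63 - 47},J{\left(8 \right)} \right)} + m}{-46180 - 43387} = \frac{0 + 29514}{-46180 - 43387} = \frac{29514}{-89567} = 29514 \left(- \frac{1}{89567}\right) = - \frac{29514}{89567}$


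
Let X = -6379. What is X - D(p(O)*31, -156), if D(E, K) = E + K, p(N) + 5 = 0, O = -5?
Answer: -6068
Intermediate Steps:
p(N) = -5 (p(N) = -5 + 0 = -5)
X - D(p(O)*31, -156) = -6379 - (-5*31 - 156) = -6379 - (-155 - 156) = -6379 - 1*(-311) = -6379 + 311 = -6068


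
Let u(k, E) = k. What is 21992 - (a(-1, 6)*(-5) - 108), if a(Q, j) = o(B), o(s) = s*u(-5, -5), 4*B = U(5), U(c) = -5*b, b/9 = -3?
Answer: 85025/4 ≈ 21256.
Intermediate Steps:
b = -27 (b = 9*(-3) = -27)
U(c) = 135 (U(c) = -5*(-27) = 135)
B = 135/4 (B = (¼)*135 = 135/4 ≈ 33.750)
o(s) = -5*s (o(s) = s*(-5) = -5*s)
a(Q, j) = -675/4 (a(Q, j) = -5*135/4 = -675/4)
21992 - (a(-1, 6)*(-5) - 108) = 21992 - (-675/4*(-5) - 108) = 21992 - (3375/4 - 108) = 21992 - 1*2943/4 = 21992 - 2943/4 = 85025/4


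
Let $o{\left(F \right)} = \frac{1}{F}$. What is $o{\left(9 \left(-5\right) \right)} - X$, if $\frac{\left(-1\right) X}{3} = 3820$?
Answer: $\frac{515699}{45} \approx 11460.0$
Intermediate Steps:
$X = -11460$ ($X = \left(-3\right) 3820 = -11460$)
$o{\left(9 \left(-5\right) \right)} - X = \frac{1}{9 \left(-5\right)} - -11460 = \frac{1}{-45} + 11460 = - \frac{1}{45} + 11460 = \frac{515699}{45}$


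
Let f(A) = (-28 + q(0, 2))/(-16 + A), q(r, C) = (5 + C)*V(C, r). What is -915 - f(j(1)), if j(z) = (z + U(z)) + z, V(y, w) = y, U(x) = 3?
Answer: -10079/11 ≈ -916.27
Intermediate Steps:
j(z) = 3 + 2*z (j(z) = (z + 3) + z = (3 + z) + z = 3 + 2*z)
q(r, C) = C*(5 + C) (q(r, C) = (5 + C)*C = C*(5 + C))
f(A) = -14/(-16 + A) (f(A) = (-28 + 2*(5 + 2))/(-16 + A) = (-28 + 2*7)/(-16 + A) = (-28 + 14)/(-16 + A) = -14/(-16 + A))
-915 - f(j(1)) = -915 - (-14)/(-16 + (3 + 2*1)) = -915 - (-14)/(-16 + (3 + 2)) = -915 - (-14)/(-16 + 5) = -915 - (-14)/(-11) = -915 - (-14)*(-1)/11 = -915 - 1*14/11 = -915 - 14/11 = -10079/11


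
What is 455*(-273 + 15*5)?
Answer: -90090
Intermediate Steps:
455*(-273 + 15*5) = 455*(-273 + 75) = 455*(-198) = -90090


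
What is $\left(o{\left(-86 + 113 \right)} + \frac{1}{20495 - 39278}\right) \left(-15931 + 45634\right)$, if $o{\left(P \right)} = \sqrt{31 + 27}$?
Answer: $- \frac{9901}{6261} + 29703 \sqrt{58} \approx 2.2621 \cdot 10^{5}$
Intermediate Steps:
$o{\left(P \right)} = \sqrt{58}$
$\left(o{\left(-86 + 113 \right)} + \frac{1}{20495 - 39278}\right) \left(-15931 + 45634\right) = \left(\sqrt{58} + \frac{1}{20495 - 39278}\right) \left(-15931 + 45634\right) = \left(\sqrt{58} + \frac{1}{-18783}\right) 29703 = \left(\sqrt{58} - \frac{1}{18783}\right) 29703 = \left(- \frac{1}{18783} + \sqrt{58}\right) 29703 = - \frac{9901}{6261} + 29703 \sqrt{58}$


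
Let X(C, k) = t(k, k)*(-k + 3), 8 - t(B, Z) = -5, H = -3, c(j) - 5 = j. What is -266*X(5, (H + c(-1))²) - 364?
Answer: -7280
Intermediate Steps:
c(j) = 5 + j
t(B, Z) = 13 (t(B, Z) = 8 - 1*(-5) = 8 + 5 = 13)
X(C, k) = 39 - 13*k (X(C, k) = 13*(-k + 3) = 13*(3 - k) = 39 - 13*k)
-266*X(5, (H + c(-1))²) - 364 = -266*(39 - 13*(-3 + (5 - 1))²) - 364 = -266*(39 - 13*(-3 + 4)²) - 364 = -266*(39 - 13*1²) - 364 = -266*(39 - 13*1) - 364 = -266*(39 - 13) - 364 = -266*26 - 364 = -6916 - 364 = -7280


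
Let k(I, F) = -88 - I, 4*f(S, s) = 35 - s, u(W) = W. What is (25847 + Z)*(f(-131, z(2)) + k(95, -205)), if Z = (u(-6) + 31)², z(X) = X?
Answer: -4625982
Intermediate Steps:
f(S, s) = 35/4 - s/4 (f(S, s) = (35 - s)/4 = 35/4 - s/4)
Z = 625 (Z = (-6 + 31)² = 25² = 625)
(25847 + Z)*(f(-131, z(2)) + k(95, -205)) = (25847 + 625)*((35/4 - ¼*2) + (-88 - 1*95)) = 26472*((35/4 - ½) + (-88 - 95)) = 26472*(33/4 - 183) = 26472*(-699/4) = -4625982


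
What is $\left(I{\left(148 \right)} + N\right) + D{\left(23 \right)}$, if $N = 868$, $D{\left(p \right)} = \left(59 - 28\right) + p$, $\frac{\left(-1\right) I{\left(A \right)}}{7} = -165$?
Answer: $2077$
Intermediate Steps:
$I{\left(A \right)} = 1155$ ($I{\left(A \right)} = \left(-7\right) \left(-165\right) = 1155$)
$D{\left(p \right)} = 31 + p$
$\left(I{\left(148 \right)} + N\right) + D{\left(23 \right)} = \left(1155 + 868\right) + \left(31 + 23\right) = 2023 + 54 = 2077$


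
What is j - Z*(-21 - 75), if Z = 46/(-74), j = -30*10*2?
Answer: -24408/37 ≈ -659.68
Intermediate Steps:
j = -600 (j = -300*2 = -600)
Z = -23/37 (Z = 46*(-1/74) = -23/37 ≈ -0.62162)
j - Z*(-21 - 75) = -600 - (-23)*(-21 - 75)/37 = -600 - (-23)*(-96)/37 = -600 - 1*2208/37 = -600 - 2208/37 = -24408/37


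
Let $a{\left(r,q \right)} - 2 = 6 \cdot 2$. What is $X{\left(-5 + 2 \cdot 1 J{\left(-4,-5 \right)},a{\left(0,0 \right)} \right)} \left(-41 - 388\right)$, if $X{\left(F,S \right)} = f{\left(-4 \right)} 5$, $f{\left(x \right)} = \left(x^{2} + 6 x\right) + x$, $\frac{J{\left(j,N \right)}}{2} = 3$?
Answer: $25740$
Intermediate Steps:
$a{\left(r,q \right)} = 14$ ($a{\left(r,q \right)} = 2 + 6 \cdot 2 = 2 + 12 = 14$)
$J{\left(j,N \right)} = 6$ ($J{\left(j,N \right)} = 2 \cdot 3 = 6$)
$f{\left(x \right)} = x^{2} + 7 x$
$X{\left(F,S \right)} = -60$ ($X{\left(F,S \right)} = - 4 \left(7 - 4\right) 5 = \left(-4\right) 3 \cdot 5 = \left(-12\right) 5 = -60$)
$X{\left(-5 + 2 \cdot 1 J{\left(-4,-5 \right)},a{\left(0,0 \right)} \right)} \left(-41 - 388\right) = - 60 \left(-41 - 388\right) = \left(-60\right) \left(-429\right) = 25740$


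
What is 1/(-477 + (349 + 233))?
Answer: 1/105 ≈ 0.0095238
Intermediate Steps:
1/(-477 + (349 + 233)) = 1/(-477 + 582) = 1/105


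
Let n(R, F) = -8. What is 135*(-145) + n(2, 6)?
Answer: -19583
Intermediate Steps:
135*(-145) + n(2, 6) = 135*(-145) - 8 = -19575 - 8 = -19583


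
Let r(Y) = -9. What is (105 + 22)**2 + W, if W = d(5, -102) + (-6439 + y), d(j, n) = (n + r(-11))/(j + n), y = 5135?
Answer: 1438136/97 ≈ 14826.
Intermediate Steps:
d(j, n) = (-9 + n)/(j + n) (d(j, n) = (n - 9)/(j + n) = (-9 + n)/(j + n))
W = -126377/97 (W = (-9 - 102)/(5 - 102) + (-6439 + 5135) = -111/(-97) - 1304 = -1/97*(-111) - 1304 = 111/97 - 1304 = -126377/97 ≈ -1302.9)
(105 + 22)**2 + W = (105 + 22)**2 - 126377/97 = 127**2 - 126377/97 = 16129 - 126377/97 = 1438136/97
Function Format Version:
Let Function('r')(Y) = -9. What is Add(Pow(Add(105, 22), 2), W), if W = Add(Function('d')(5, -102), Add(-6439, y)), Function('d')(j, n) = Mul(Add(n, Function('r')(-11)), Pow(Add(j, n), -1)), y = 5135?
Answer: Rational(1438136, 97) ≈ 14826.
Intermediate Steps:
Function('d')(j, n) = Mul(Pow(Add(j, n), -1), Add(-9, n)) (Function('d')(j, n) = Mul(Add(n, -9), Pow(Add(j, n), -1)) = Mul(Add(-9, n), Pow(Add(j, n), -1)) = Mul(Pow(Add(j, n), -1), Add(-9, n)))
W = Rational(-126377, 97) (W = Add(Mul(Pow(Add(5, -102), -1), Add(-9, -102)), Add(-6439, 5135)) = Add(Mul(Pow(-97, -1), -111), -1304) = Add(Mul(Rational(-1, 97), -111), -1304) = Add(Rational(111, 97), -1304) = Rational(-126377, 97) ≈ -1302.9)
Add(Pow(Add(105, 22), 2), W) = Add(Pow(Add(105, 22), 2), Rational(-126377, 97)) = Add(Pow(127, 2), Rational(-126377, 97)) = Add(16129, Rational(-126377, 97)) = Rational(1438136, 97)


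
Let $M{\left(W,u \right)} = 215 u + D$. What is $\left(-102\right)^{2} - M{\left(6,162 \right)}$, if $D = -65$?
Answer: $-24361$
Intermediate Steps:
$M{\left(W,u \right)} = -65 + 215 u$ ($M{\left(W,u \right)} = 215 u - 65 = -65 + 215 u$)
$\left(-102\right)^{2} - M{\left(6,162 \right)} = \left(-102\right)^{2} - \left(-65 + 215 \cdot 162\right) = 10404 - \left(-65 + 34830\right) = 10404 - 34765 = -24361$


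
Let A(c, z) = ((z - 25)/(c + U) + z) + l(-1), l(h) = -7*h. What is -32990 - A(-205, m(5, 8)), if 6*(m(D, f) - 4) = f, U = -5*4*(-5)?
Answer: -10395794/315 ≈ -33003.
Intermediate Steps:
U = 100 (U = -20*(-5) = 100)
m(D, f) = 4 + f/6
A(c, z) = 7 + z + (-25 + z)/(100 + c) (A(c, z) = ((z - 25)/(c + 100) + z) - 7*(-1) = ((-25 + z)/(100 + c) + z) + 7 = (z + (-25 + z)/(100 + c)) + 7 = 7 + z + (-25 + z)/(100 + c))
-32990 - A(-205, m(5, 8)) = -32990 - (675 + 7*(-205) + 101*(4 + (⅙)*8) - 205*(4 + (⅙)*8))/(100 - 205) = -32990 - (675 - 1435 + 101*(4 + 4/3) - 205*(4 + 4/3))/(-105) = -32990 - (-1)*(675 - 1435 + 101*(16/3) - 205*16/3)/105 = -32990 - (-1)*(675 - 1435 + 1616/3 - 3280/3)/105 = -32990 - (-1)*(-3944)/(105*3) = -32990 - 1*3944/315 = -32990 - 3944/315 = -10395794/315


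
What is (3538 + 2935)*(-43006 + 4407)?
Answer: -249851327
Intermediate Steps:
(3538 + 2935)*(-43006 + 4407) = 6473*(-38599) = -249851327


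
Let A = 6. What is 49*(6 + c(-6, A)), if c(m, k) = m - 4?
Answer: -196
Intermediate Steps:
c(m, k) = -4 + m
49*(6 + c(-6, A)) = 49*(6 + (-4 - 6)) = 49*(6 - 10) = 49*(-4) = -196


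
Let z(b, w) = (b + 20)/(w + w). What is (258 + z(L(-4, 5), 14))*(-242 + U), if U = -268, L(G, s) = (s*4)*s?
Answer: -936360/7 ≈ -1.3377e+5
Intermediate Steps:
L(G, s) = 4*s² (L(G, s) = (4*s)*s = 4*s²)
z(b, w) = (20 + b)/(2*w) (z(b, w) = (20 + b)/((2*w)) = (20 + b)*(1/(2*w)) = (20 + b)/(2*w))
(258 + z(L(-4, 5), 14))*(-242 + U) = (258 + (½)*(20 + 4*5²)/14)*(-242 - 268) = (258 + (½)*(1/14)*(20 + 4*25))*(-510) = (258 + (½)*(1/14)*(20 + 100))*(-510) = (258 + (½)*(1/14)*120)*(-510) = (258 + 30/7)*(-510) = (1836/7)*(-510) = -936360/7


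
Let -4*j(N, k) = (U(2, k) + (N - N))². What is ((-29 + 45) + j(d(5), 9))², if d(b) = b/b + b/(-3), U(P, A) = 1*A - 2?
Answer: 225/16 ≈ 14.063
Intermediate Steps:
U(P, A) = -2 + A (U(P, A) = A - 2 = -2 + A)
d(b) = 1 - b/3 (d(b) = 1 + b*(-⅓) = 1 - b/3)
j(N, k) = -(-2 + k)²/4 (j(N, k) = -((-2 + k) + (N - N))²/4 = -((-2 + k) + 0)²/4 = -(-2 + k)²/4)
((-29 + 45) + j(d(5), 9))² = ((-29 + 45) - (-2 + 9)²/4)² = (16 - ¼*7²)² = (16 - ¼*49)² = (16 - 49/4)² = (15/4)² = 225/16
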